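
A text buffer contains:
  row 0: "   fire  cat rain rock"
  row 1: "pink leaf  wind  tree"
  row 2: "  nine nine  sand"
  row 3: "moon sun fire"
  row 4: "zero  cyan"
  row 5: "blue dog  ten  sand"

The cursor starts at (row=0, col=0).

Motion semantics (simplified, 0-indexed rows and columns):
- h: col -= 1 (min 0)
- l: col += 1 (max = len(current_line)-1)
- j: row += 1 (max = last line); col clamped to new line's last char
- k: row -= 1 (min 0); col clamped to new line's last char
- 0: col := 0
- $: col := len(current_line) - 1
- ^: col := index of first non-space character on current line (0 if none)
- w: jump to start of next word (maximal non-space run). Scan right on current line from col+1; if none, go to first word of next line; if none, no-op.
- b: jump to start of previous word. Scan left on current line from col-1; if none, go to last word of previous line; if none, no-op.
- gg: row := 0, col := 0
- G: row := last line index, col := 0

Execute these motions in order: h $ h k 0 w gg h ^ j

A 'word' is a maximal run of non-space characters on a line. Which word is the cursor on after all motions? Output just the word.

After 1 (h): row=0 col=0 char='_'
After 2 ($): row=0 col=21 char='k'
After 3 (h): row=0 col=20 char='c'
After 4 (k): row=0 col=20 char='c'
After 5 (0): row=0 col=0 char='_'
After 6 (w): row=0 col=3 char='f'
After 7 (gg): row=0 col=0 char='_'
After 8 (h): row=0 col=0 char='_'
After 9 (^): row=0 col=3 char='f'
After 10 (j): row=1 col=3 char='k'

Answer: pink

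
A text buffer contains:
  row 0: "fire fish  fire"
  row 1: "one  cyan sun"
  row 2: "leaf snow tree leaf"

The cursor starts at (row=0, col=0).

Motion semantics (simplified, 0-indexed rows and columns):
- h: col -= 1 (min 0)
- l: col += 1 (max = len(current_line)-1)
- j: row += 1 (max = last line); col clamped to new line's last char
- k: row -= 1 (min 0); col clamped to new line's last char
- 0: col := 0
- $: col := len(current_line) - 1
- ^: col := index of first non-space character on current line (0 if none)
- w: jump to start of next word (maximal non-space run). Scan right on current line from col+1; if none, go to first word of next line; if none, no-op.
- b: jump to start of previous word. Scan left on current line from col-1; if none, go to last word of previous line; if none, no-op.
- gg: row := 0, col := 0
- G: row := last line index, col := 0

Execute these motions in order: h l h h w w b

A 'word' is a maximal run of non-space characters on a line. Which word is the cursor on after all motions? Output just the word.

After 1 (h): row=0 col=0 char='f'
After 2 (l): row=0 col=1 char='i'
After 3 (h): row=0 col=0 char='f'
After 4 (h): row=0 col=0 char='f'
After 5 (w): row=0 col=5 char='f'
After 6 (w): row=0 col=11 char='f'
After 7 (b): row=0 col=5 char='f'

Answer: fish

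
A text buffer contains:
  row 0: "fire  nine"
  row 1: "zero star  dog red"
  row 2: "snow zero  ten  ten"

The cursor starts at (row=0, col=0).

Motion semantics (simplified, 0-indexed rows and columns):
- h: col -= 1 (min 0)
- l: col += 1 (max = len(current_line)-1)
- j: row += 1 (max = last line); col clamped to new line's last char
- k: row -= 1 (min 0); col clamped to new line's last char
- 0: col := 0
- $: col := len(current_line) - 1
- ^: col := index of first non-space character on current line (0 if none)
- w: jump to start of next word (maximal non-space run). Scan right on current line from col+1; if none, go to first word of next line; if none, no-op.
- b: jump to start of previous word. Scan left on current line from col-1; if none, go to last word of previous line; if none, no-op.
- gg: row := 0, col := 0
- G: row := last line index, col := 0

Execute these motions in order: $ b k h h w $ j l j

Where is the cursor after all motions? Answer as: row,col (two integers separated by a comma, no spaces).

After 1 ($): row=0 col=9 char='e'
After 2 (b): row=0 col=6 char='n'
After 3 (k): row=0 col=6 char='n'
After 4 (h): row=0 col=5 char='_'
After 5 (h): row=0 col=4 char='_'
After 6 (w): row=0 col=6 char='n'
After 7 ($): row=0 col=9 char='e'
After 8 (j): row=1 col=9 char='_'
After 9 (l): row=1 col=10 char='_'
After 10 (j): row=2 col=10 char='_'

Answer: 2,10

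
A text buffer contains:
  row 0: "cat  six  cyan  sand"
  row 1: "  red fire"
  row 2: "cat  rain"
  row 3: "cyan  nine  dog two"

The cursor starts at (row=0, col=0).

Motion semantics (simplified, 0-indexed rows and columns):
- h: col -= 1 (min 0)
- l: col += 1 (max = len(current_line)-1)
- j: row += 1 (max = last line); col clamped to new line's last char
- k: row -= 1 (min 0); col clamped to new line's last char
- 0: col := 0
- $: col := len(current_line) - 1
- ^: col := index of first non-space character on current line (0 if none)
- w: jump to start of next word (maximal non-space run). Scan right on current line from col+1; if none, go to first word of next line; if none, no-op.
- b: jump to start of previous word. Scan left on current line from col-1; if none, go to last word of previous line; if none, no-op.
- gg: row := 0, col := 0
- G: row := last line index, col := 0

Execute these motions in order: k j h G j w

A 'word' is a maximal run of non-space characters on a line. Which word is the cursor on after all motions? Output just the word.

Answer: nine

Derivation:
After 1 (k): row=0 col=0 char='c'
After 2 (j): row=1 col=0 char='_'
After 3 (h): row=1 col=0 char='_'
After 4 (G): row=3 col=0 char='c'
After 5 (j): row=3 col=0 char='c'
After 6 (w): row=3 col=6 char='n'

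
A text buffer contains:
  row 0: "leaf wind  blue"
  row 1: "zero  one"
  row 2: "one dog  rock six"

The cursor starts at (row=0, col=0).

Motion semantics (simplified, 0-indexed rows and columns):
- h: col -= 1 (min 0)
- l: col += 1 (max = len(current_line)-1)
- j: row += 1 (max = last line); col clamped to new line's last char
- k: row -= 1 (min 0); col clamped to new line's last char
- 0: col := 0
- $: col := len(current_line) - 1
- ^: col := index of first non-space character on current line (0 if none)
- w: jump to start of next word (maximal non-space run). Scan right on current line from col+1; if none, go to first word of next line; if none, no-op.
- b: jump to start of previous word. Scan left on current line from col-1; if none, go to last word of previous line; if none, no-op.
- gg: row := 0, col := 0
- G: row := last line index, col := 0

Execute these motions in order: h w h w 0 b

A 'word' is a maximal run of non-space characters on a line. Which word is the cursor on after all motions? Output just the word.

After 1 (h): row=0 col=0 char='l'
After 2 (w): row=0 col=5 char='w'
After 3 (h): row=0 col=4 char='_'
After 4 (w): row=0 col=5 char='w'
After 5 (0): row=0 col=0 char='l'
After 6 (b): row=0 col=0 char='l'

Answer: leaf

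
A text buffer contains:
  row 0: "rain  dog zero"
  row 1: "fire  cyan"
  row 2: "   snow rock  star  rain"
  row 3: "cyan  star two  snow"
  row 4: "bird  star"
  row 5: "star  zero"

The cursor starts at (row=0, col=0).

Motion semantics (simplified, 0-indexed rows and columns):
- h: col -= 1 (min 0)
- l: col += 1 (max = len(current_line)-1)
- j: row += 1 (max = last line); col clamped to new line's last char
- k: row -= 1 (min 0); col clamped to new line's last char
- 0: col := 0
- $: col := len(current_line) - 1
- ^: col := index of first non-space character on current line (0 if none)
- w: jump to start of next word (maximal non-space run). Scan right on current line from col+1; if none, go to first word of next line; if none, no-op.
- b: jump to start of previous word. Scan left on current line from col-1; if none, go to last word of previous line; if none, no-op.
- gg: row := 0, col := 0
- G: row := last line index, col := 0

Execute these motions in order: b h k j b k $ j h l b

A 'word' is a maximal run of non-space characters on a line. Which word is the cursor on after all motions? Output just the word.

Answer: cyan

Derivation:
After 1 (b): row=0 col=0 char='r'
After 2 (h): row=0 col=0 char='r'
After 3 (k): row=0 col=0 char='r'
After 4 (j): row=1 col=0 char='f'
After 5 (b): row=0 col=10 char='z'
After 6 (k): row=0 col=10 char='z'
After 7 ($): row=0 col=13 char='o'
After 8 (j): row=1 col=9 char='n'
After 9 (h): row=1 col=8 char='a'
After 10 (l): row=1 col=9 char='n'
After 11 (b): row=1 col=6 char='c'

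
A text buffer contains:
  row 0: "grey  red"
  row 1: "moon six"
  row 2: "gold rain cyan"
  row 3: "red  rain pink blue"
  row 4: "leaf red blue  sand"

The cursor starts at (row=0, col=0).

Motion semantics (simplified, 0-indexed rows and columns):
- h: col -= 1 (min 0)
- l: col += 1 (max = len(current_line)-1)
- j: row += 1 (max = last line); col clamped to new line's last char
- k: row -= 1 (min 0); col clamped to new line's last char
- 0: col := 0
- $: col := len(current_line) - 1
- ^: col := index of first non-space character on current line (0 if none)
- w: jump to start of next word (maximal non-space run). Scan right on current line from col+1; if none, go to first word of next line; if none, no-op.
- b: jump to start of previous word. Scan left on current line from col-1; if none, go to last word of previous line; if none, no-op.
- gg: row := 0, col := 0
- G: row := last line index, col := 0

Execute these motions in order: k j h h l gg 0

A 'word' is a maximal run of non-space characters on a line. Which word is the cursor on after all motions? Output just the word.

Answer: grey

Derivation:
After 1 (k): row=0 col=0 char='g'
After 2 (j): row=1 col=0 char='m'
After 3 (h): row=1 col=0 char='m'
After 4 (h): row=1 col=0 char='m'
After 5 (l): row=1 col=1 char='o'
After 6 (gg): row=0 col=0 char='g'
After 7 (0): row=0 col=0 char='g'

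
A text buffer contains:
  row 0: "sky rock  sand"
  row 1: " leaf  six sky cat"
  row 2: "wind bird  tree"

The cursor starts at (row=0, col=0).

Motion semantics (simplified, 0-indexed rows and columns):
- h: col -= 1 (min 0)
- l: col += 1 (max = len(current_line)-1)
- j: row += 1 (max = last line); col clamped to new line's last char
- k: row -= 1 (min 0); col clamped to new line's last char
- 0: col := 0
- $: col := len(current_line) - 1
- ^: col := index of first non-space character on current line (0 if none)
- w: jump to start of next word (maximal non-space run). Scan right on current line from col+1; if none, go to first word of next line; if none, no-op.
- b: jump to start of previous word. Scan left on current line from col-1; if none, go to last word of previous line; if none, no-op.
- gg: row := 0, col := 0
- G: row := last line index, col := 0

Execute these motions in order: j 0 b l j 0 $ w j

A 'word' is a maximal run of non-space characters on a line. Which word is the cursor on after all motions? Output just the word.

After 1 (j): row=1 col=0 char='_'
After 2 (0): row=1 col=0 char='_'
After 3 (b): row=0 col=10 char='s'
After 4 (l): row=0 col=11 char='a'
After 5 (j): row=1 col=11 char='s'
After 6 (0): row=1 col=0 char='_'
After 7 ($): row=1 col=17 char='t'
After 8 (w): row=2 col=0 char='w'
After 9 (j): row=2 col=0 char='w'

Answer: wind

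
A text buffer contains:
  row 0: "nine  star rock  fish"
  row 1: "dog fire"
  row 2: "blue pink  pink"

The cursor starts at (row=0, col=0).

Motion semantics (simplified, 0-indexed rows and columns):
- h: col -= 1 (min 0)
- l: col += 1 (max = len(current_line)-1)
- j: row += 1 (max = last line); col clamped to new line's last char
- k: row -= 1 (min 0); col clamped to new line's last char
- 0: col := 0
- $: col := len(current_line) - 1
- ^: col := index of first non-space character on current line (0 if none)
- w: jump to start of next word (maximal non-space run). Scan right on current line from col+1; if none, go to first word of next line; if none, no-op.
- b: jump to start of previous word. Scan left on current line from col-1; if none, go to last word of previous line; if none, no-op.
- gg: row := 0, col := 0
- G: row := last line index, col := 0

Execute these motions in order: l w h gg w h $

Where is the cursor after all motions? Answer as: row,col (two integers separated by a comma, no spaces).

After 1 (l): row=0 col=1 char='i'
After 2 (w): row=0 col=6 char='s'
After 3 (h): row=0 col=5 char='_'
After 4 (gg): row=0 col=0 char='n'
After 5 (w): row=0 col=6 char='s'
After 6 (h): row=0 col=5 char='_'
After 7 ($): row=0 col=20 char='h'

Answer: 0,20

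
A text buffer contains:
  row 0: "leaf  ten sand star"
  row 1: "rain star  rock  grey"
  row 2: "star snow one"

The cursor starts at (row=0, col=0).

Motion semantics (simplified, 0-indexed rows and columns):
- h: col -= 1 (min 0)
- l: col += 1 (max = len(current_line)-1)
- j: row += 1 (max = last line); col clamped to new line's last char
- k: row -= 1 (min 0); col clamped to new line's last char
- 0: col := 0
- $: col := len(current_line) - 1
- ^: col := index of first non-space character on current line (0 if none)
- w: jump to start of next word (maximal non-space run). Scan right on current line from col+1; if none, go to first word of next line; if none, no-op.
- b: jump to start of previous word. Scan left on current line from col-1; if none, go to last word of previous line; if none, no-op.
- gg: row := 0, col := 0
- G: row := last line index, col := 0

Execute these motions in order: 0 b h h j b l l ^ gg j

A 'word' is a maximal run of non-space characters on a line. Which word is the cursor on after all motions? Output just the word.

After 1 (0): row=0 col=0 char='l'
After 2 (b): row=0 col=0 char='l'
After 3 (h): row=0 col=0 char='l'
After 4 (h): row=0 col=0 char='l'
After 5 (j): row=1 col=0 char='r'
After 6 (b): row=0 col=15 char='s'
After 7 (l): row=0 col=16 char='t'
After 8 (l): row=0 col=17 char='a'
After 9 (^): row=0 col=0 char='l'
After 10 (gg): row=0 col=0 char='l'
After 11 (j): row=1 col=0 char='r'

Answer: rain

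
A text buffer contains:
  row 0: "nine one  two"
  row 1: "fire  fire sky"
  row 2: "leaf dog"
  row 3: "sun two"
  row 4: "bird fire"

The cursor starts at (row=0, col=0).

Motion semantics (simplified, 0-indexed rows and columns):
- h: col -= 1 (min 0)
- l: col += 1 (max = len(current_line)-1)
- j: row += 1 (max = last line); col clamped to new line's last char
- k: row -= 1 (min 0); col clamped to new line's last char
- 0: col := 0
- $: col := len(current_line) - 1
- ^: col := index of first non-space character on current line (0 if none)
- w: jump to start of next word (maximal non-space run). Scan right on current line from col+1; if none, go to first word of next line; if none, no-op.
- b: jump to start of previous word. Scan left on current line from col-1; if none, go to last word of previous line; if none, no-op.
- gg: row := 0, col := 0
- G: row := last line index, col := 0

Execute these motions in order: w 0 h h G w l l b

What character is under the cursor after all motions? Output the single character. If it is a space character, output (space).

Answer: f

Derivation:
After 1 (w): row=0 col=5 char='o'
After 2 (0): row=0 col=0 char='n'
After 3 (h): row=0 col=0 char='n'
After 4 (h): row=0 col=0 char='n'
After 5 (G): row=4 col=0 char='b'
After 6 (w): row=4 col=5 char='f'
After 7 (l): row=4 col=6 char='i'
After 8 (l): row=4 col=7 char='r'
After 9 (b): row=4 col=5 char='f'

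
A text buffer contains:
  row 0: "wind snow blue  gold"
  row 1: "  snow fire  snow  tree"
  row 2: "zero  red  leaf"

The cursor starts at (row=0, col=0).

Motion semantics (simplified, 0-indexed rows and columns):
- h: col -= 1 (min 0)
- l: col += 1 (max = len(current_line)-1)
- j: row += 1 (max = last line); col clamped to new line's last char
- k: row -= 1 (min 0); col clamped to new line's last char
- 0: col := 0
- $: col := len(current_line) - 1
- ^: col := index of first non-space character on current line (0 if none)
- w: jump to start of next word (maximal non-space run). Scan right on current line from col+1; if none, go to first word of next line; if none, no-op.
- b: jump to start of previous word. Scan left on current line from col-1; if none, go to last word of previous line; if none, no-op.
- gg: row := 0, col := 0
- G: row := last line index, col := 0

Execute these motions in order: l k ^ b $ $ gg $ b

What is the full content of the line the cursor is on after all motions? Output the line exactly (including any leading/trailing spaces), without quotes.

After 1 (l): row=0 col=1 char='i'
After 2 (k): row=0 col=1 char='i'
After 3 (^): row=0 col=0 char='w'
After 4 (b): row=0 col=0 char='w'
After 5 ($): row=0 col=19 char='d'
After 6 ($): row=0 col=19 char='d'
After 7 (gg): row=0 col=0 char='w'
After 8 ($): row=0 col=19 char='d'
After 9 (b): row=0 col=16 char='g'

Answer: wind snow blue  gold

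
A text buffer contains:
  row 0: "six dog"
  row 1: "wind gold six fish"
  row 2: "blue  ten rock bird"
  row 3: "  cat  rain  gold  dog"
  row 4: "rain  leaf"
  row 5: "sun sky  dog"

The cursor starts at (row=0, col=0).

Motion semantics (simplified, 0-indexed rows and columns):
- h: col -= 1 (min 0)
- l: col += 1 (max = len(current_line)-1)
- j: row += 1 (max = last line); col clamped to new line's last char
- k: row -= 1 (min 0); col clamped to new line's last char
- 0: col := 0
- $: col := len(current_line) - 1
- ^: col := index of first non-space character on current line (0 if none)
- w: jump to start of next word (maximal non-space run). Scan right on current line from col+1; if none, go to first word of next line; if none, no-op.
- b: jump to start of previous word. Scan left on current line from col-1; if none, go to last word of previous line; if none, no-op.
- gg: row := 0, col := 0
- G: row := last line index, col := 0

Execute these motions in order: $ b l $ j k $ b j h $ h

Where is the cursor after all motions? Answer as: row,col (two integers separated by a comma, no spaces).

Answer: 1,16

Derivation:
After 1 ($): row=0 col=6 char='g'
After 2 (b): row=0 col=4 char='d'
After 3 (l): row=0 col=5 char='o'
After 4 ($): row=0 col=6 char='g'
After 5 (j): row=1 col=6 char='o'
After 6 (k): row=0 col=6 char='g'
After 7 ($): row=0 col=6 char='g'
After 8 (b): row=0 col=4 char='d'
After 9 (j): row=1 col=4 char='_'
After 10 (h): row=1 col=3 char='d'
After 11 ($): row=1 col=17 char='h'
After 12 (h): row=1 col=16 char='s'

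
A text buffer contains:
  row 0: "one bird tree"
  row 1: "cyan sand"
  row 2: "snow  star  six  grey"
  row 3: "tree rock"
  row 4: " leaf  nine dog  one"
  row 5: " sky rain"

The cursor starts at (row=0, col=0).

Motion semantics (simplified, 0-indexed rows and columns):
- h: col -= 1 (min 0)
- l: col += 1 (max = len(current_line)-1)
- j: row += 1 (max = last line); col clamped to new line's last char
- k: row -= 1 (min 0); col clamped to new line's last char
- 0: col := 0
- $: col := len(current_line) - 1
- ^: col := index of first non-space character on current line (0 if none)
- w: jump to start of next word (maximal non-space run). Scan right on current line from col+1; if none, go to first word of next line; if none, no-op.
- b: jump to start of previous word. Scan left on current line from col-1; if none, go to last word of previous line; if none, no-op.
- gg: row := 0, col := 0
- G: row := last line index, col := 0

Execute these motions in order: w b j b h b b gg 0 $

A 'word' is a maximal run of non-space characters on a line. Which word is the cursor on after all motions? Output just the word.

Answer: tree

Derivation:
After 1 (w): row=0 col=4 char='b'
After 2 (b): row=0 col=0 char='o'
After 3 (j): row=1 col=0 char='c'
After 4 (b): row=0 col=9 char='t'
After 5 (h): row=0 col=8 char='_'
After 6 (b): row=0 col=4 char='b'
After 7 (b): row=0 col=0 char='o'
After 8 (gg): row=0 col=0 char='o'
After 9 (0): row=0 col=0 char='o'
After 10 ($): row=0 col=12 char='e'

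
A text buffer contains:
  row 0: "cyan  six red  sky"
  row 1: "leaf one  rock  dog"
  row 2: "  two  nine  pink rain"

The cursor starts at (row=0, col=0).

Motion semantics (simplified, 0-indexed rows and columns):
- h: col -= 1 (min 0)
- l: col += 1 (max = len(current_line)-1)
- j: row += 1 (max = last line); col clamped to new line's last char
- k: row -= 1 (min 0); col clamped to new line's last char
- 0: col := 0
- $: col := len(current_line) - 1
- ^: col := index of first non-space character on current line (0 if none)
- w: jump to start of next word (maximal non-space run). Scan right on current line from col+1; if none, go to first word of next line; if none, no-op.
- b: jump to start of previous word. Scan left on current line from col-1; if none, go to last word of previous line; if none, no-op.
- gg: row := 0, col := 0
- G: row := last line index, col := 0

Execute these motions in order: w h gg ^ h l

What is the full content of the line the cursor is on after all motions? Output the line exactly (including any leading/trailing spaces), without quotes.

After 1 (w): row=0 col=6 char='s'
After 2 (h): row=0 col=5 char='_'
After 3 (gg): row=0 col=0 char='c'
After 4 (^): row=0 col=0 char='c'
After 5 (h): row=0 col=0 char='c'
After 6 (l): row=0 col=1 char='y'

Answer: cyan  six red  sky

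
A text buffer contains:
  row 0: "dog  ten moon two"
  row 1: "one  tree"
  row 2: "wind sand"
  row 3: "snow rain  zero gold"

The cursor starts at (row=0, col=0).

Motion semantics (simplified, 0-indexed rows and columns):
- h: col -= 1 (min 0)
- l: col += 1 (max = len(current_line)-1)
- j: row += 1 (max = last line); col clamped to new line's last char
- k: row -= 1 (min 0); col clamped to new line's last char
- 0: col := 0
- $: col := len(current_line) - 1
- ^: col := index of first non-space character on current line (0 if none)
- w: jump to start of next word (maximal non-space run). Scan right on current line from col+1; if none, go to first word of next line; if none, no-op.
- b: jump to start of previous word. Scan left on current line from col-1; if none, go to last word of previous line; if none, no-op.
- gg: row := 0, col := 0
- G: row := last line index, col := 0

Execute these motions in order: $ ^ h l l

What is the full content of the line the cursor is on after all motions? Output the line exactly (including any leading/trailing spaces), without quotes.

After 1 ($): row=0 col=16 char='o'
After 2 (^): row=0 col=0 char='d'
After 3 (h): row=0 col=0 char='d'
After 4 (l): row=0 col=1 char='o'
After 5 (l): row=0 col=2 char='g'

Answer: dog  ten moon two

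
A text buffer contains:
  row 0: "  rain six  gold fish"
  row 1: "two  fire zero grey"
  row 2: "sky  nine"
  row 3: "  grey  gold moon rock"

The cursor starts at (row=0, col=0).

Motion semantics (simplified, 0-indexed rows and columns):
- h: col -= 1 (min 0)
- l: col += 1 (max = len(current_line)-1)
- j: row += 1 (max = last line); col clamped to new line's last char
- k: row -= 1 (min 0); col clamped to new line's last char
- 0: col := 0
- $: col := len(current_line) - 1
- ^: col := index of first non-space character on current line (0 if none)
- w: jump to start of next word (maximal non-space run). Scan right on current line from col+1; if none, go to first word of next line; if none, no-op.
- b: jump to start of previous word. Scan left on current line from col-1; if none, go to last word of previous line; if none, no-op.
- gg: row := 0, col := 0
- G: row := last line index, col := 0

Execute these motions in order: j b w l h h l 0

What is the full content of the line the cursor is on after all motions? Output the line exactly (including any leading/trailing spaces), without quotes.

After 1 (j): row=1 col=0 char='t'
After 2 (b): row=0 col=17 char='f'
After 3 (w): row=1 col=0 char='t'
After 4 (l): row=1 col=1 char='w'
After 5 (h): row=1 col=0 char='t'
After 6 (h): row=1 col=0 char='t'
After 7 (l): row=1 col=1 char='w'
After 8 (0): row=1 col=0 char='t'

Answer: two  fire zero grey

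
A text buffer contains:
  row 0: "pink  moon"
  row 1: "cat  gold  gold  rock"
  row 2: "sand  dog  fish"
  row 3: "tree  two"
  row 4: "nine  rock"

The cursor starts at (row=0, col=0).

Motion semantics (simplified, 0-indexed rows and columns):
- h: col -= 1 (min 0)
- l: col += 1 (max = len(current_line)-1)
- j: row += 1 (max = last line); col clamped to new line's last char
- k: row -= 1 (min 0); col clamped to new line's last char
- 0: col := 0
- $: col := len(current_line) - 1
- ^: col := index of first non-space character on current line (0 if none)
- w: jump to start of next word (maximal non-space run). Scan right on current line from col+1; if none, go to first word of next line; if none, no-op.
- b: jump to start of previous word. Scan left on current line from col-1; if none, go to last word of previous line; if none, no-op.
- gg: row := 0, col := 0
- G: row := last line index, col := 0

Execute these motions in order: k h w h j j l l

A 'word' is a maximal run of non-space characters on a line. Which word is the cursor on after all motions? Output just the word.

After 1 (k): row=0 col=0 char='p'
After 2 (h): row=0 col=0 char='p'
After 3 (w): row=0 col=6 char='m'
After 4 (h): row=0 col=5 char='_'
After 5 (j): row=1 col=5 char='g'
After 6 (j): row=2 col=5 char='_'
After 7 (l): row=2 col=6 char='d'
After 8 (l): row=2 col=7 char='o'

Answer: dog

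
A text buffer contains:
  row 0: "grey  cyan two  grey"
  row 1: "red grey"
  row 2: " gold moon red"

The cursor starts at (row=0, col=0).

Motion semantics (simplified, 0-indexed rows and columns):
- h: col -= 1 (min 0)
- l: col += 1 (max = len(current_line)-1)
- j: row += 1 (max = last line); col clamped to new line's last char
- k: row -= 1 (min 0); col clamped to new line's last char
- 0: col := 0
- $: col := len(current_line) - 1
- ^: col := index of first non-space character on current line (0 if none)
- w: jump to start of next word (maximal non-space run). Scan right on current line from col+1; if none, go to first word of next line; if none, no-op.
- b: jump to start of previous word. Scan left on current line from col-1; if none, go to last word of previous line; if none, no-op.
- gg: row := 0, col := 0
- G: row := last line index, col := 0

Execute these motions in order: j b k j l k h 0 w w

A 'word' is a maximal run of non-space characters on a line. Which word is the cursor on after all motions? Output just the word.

After 1 (j): row=1 col=0 char='r'
After 2 (b): row=0 col=16 char='g'
After 3 (k): row=0 col=16 char='g'
After 4 (j): row=1 col=7 char='y'
After 5 (l): row=1 col=7 char='y'
After 6 (k): row=0 col=7 char='y'
After 7 (h): row=0 col=6 char='c'
After 8 (0): row=0 col=0 char='g'
After 9 (w): row=0 col=6 char='c'
After 10 (w): row=0 col=11 char='t'

Answer: two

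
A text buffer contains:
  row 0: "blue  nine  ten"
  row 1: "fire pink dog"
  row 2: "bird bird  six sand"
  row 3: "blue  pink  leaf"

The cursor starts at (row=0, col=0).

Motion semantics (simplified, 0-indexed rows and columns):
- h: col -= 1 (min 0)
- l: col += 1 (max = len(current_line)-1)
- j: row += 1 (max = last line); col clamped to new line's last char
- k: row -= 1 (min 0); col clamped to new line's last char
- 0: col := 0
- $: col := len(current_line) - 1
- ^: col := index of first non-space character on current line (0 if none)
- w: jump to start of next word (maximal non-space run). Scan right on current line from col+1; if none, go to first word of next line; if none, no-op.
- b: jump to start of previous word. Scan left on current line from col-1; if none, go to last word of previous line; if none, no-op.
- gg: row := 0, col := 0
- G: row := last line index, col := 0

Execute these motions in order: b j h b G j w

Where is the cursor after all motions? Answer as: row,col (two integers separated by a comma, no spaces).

After 1 (b): row=0 col=0 char='b'
After 2 (j): row=1 col=0 char='f'
After 3 (h): row=1 col=0 char='f'
After 4 (b): row=0 col=12 char='t'
After 5 (G): row=3 col=0 char='b'
After 6 (j): row=3 col=0 char='b'
After 7 (w): row=3 col=6 char='p'

Answer: 3,6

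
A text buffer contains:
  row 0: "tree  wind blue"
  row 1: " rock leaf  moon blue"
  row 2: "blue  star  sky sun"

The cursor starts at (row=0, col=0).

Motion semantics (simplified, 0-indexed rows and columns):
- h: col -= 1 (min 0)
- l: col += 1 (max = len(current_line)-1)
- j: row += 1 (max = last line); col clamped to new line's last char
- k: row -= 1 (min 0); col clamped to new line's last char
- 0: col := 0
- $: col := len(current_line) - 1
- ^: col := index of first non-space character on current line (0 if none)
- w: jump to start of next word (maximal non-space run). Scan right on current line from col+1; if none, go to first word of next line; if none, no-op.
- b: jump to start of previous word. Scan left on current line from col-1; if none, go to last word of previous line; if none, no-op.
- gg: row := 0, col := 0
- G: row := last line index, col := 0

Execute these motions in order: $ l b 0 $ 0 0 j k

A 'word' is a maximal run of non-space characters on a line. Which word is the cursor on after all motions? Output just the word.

After 1 ($): row=0 col=14 char='e'
After 2 (l): row=0 col=14 char='e'
After 3 (b): row=0 col=11 char='b'
After 4 (0): row=0 col=0 char='t'
After 5 ($): row=0 col=14 char='e'
After 6 (0): row=0 col=0 char='t'
After 7 (0): row=0 col=0 char='t'
After 8 (j): row=1 col=0 char='_'
After 9 (k): row=0 col=0 char='t'

Answer: tree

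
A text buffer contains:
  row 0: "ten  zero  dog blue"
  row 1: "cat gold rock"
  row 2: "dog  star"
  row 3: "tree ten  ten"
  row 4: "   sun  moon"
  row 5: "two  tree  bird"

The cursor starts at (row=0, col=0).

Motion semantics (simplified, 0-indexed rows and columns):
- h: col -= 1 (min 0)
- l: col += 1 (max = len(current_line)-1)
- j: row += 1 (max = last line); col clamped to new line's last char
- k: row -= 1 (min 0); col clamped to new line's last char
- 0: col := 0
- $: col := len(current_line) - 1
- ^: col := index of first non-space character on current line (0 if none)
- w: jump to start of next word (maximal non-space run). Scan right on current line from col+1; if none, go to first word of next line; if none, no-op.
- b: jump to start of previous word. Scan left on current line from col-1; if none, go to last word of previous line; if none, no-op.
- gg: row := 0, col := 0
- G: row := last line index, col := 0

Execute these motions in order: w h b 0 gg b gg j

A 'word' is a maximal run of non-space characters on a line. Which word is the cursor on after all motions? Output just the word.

Answer: cat

Derivation:
After 1 (w): row=0 col=5 char='z'
After 2 (h): row=0 col=4 char='_'
After 3 (b): row=0 col=0 char='t'
After 4 (0): row=0 col=0 char='t'
After 5 (gg): row=0 col=0 char='t'
After 6 (b): row=0 col=0 char='t'
After 7 (gg): row=0 col=0 char='t'
After 8 (j): row=1 col=0 char='c'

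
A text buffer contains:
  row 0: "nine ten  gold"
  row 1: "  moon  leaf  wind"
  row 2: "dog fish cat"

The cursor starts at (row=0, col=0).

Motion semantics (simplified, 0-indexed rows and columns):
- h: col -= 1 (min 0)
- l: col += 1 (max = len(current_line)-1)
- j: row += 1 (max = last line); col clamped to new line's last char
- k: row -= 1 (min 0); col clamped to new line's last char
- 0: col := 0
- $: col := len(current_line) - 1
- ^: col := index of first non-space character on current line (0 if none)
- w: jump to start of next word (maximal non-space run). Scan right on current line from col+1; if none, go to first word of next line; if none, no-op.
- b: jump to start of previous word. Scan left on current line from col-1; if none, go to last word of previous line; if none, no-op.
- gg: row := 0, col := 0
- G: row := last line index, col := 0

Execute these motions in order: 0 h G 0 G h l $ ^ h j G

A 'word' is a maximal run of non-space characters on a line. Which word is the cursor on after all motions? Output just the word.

Answer: dog

Derivation:
After 1 (0): row=0 col=0 char='n'
After 2 (h): row=0 col=0 char='n'
After 3 (G): row=2 col=0 char='d'
After 4 (0): row=2 col=0 char='d'
After 5 (G): row=2 col=0 char='d'
After 6 (h): row=2 col=0 char='d'
After 7 (l): row=2 col=1 char='o'
After 8 ($): row=2 col=11 char='t'
After 9 (^): row=2 col=0 char='d'
After 10 (h): row=2 col=0 char='d'
After 11 (j): row=2 col=0 char='d'
After 12 (G): row=2 col=0 char='d'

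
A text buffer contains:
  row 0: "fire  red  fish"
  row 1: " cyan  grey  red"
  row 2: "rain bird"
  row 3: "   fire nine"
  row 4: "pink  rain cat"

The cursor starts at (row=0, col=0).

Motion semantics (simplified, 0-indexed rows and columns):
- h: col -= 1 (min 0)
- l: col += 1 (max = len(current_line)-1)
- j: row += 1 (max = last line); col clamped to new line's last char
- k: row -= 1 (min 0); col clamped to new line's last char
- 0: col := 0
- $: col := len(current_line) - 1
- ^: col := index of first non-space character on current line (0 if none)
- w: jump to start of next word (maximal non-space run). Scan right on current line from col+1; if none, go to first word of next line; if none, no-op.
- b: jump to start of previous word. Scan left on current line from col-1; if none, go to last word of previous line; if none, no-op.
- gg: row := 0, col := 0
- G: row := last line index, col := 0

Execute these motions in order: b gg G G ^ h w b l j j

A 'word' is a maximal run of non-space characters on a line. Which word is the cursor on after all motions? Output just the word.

Answer: pink

Derivation:
After 1 (b): row=0 col=0 char='f'
After 2 (gg): row=0 col=0 char='f'
After 3 (G): row=4 col=0 char='p'
After 4 (G): row=4 col=0 char='p'
After 5 (^): row=4 col=0 char='p'
After 6 (h): row=4 col=0 char='p'
After 7 (w): row=4 col=6 char='r'
After 8 (b): row=4 col=0 char='p'
After 9 (l): row=4 col=1 char='i'
After 10 (j): row=4 col=1 char='i'
After 11 (j): row=4 col=1 char='i'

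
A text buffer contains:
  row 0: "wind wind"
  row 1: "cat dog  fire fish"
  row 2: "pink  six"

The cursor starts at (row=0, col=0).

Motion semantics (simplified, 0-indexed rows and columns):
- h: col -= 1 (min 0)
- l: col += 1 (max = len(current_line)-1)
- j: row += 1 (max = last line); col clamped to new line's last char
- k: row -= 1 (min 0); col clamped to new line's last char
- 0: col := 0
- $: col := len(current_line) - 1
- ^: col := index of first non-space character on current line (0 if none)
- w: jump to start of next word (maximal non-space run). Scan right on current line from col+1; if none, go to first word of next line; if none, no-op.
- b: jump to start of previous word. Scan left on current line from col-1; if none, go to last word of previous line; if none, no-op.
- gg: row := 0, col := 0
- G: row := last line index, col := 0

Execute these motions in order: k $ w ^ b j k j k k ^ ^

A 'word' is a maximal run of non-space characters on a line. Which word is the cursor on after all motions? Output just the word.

After 1 (k): row=0 col=0 char='w'
After 2 ($): row=0 col=8 char='d'
After 3 (w): row=1 col=0 char='c'
After 4 (^): row=1 col=0 char='c'
After 5 (b): row=0 col=5 char='w'
After 6 (j): row=1 col=5 char='o'
After 7 (k): row=0 col=5 char='w'
After 8 (j): row=1 col=5 char='o'
After 9 (k): row=0 col=5 char='w'
After 10 (k): row=0 col=5 char='w'
After 11 (^): row=0 col=0 char='w'
After 12 (^): row=0 col=0 char='w'

Answer: wind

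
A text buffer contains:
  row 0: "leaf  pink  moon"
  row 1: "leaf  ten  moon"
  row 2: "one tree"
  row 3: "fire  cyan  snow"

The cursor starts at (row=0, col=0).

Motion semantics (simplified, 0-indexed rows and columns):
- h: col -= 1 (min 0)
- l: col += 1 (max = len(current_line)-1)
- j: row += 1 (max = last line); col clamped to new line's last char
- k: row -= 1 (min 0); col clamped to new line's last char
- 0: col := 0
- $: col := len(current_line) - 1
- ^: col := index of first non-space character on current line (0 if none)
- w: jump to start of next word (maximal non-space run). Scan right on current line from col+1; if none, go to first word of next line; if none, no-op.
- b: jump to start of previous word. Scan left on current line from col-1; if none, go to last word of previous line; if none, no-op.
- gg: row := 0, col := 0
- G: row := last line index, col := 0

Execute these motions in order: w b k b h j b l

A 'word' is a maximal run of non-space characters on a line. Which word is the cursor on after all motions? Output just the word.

Answer: moon

Derivation:
After 1 (w): row=0 col=6 char='p'
After 2 (b): row=0 col=0 char='l'
After 3 (k): row=0 col=0 char='l'
After 4 (b): row=0 col=0 char='l'
After 5 (h): row=0 col=0 char='l'
After 6 (j): row=1 col=0 char='l'
After 7 (b): row=0 col=12 char='m'
After 8 (l): row=0 col=13 char='o'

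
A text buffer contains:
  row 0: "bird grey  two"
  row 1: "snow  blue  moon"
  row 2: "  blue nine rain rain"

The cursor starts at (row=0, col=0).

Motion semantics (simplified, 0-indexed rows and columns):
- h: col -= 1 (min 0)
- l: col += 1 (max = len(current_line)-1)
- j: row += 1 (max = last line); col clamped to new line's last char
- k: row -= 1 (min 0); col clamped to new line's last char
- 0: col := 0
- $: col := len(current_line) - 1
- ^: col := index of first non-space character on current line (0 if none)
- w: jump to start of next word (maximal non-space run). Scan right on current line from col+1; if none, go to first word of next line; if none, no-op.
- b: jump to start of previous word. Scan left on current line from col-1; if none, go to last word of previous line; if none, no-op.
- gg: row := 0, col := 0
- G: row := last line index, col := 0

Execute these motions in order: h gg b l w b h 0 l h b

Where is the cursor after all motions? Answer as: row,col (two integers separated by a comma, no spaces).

Answer: 0,0

Derivation:
After 1 (h): row=0 col=0 char='b'
After 2 (gg): row=0 col=0 char='b'
After 3 (b): row=0 col=0 char='b'
After 4 (l): row=0 col=1 char='i'
After 5 (w): row=0 col=5 char='g'
After 6 (b): row=0 col=0 char='b'
After 7 (h): row=0 col=0 char='b'
After 8 (0): row=0 col=0 char='b'
After 9 (l): row=0 col=1 char='i'
After 10 (h): row=0 col=0 char='b'
After 11 (b): row=0 col=0 char='b'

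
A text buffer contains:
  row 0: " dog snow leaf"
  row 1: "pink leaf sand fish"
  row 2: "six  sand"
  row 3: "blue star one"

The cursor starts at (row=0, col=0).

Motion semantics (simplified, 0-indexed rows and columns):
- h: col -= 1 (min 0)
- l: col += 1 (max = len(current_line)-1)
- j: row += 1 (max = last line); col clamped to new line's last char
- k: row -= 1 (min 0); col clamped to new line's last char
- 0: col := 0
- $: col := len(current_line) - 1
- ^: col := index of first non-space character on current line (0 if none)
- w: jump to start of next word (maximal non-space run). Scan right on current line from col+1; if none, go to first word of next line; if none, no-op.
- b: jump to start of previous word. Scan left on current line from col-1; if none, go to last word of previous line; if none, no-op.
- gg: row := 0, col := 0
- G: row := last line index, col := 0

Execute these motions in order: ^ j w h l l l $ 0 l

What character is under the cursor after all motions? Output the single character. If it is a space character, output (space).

After 1 (^): row=0 col=1 char='d'
After 2 (j): row=1 col=1 char='i'
After 3 (w): row=1 col=5 char='l'
After 4 (h): row=1 col=4 char='_'
After 5 (l): row=1 col=5 char='l'
After 6 (l): row=1 col=6 char='e'
After 7 (l): row=1 col=7 char='a'
After 8 ($): row=1 col=18 char='h'
After 9 (0): row=1 col=0 char='p'
After 10 (l): row=1 col=1 char='i'

Answer: i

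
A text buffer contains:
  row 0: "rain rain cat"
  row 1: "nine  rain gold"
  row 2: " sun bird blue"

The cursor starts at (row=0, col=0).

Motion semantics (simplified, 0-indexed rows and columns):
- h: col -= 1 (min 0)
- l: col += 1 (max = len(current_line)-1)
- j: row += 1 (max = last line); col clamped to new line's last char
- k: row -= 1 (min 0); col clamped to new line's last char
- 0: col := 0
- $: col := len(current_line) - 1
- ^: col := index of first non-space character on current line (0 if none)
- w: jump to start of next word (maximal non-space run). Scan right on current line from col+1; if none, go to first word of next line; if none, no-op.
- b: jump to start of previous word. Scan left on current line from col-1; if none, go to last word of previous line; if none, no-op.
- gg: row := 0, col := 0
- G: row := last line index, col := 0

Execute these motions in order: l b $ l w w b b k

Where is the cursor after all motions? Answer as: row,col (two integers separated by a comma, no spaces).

Answer: 0,10

Derivation:
After 1 (l): row=0 col=1 char='a'
After 2 (b): row=0 col=0 char='r'
After 3 ($): row=0 col=12 char='t'
After 4 (l): row=0 col=12 char='t'
After 5 (w): row=1 col=0 char='n'
After 6 (w): row=1 col=6 char='r'
After 7 (b): row=1 col=0 char='n'
After 8 (b): row=0 col=10 char='c'
After 9 (k): row=0 col=10 char='c'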